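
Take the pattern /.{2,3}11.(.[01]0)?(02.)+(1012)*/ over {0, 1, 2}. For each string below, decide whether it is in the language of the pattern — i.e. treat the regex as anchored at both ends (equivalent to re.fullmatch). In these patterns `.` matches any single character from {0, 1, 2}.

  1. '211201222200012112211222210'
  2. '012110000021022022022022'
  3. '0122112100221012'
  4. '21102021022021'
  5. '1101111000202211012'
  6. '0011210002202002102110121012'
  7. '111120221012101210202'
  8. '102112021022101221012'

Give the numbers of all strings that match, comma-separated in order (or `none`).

1 → no match
2 → match
3 → no match
4 → no match
5 → no match
6 → match
7 → no match
8 → no match

2, 6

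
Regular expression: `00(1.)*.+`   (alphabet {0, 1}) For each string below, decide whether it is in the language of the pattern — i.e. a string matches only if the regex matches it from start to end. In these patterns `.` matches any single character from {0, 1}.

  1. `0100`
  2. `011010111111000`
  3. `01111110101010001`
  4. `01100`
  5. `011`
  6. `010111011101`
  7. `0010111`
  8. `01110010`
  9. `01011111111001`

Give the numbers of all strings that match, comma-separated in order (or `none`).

1 → no match — must start with `00`
2 → no match — must start with `00`
3 → no match — must start with `00`
4 → no match — must start with `00`
5 → no match — must start with `00`
6 → no match — must start with `00`
7 → match
8 → no match — must start with `00`
9 → no match — must start with `00`

7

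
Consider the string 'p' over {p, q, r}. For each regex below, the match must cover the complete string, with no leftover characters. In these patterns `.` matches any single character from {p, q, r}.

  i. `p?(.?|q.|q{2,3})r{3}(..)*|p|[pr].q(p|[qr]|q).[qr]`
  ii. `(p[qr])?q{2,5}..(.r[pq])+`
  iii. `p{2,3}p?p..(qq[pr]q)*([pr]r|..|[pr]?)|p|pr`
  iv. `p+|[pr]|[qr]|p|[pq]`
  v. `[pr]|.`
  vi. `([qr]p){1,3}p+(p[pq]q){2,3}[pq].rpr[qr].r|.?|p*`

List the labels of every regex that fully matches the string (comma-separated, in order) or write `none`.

i → match
ii → no match
iii → match
iv → match
v → match
vi → match

i, iii, iv, v, vi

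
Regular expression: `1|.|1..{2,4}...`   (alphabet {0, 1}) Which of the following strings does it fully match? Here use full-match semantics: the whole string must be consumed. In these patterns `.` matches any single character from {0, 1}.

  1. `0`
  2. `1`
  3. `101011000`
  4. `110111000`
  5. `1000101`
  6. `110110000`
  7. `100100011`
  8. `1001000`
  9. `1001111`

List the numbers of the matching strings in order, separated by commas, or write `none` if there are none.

1, 2, 3, 4, 5, 6, 7, 8, 9

1 → match
2 → match
3 → match
4 → match
5 → match
6 → match
7 → match
8 → match
9 → match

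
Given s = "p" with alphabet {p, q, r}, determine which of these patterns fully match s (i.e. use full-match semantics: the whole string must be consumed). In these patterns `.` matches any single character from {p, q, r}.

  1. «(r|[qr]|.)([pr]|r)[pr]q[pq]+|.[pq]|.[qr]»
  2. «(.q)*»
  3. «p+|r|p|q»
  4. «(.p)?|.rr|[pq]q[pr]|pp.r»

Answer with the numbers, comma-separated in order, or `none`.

1 → no match
2 → no match
3 → match
4 → no match

3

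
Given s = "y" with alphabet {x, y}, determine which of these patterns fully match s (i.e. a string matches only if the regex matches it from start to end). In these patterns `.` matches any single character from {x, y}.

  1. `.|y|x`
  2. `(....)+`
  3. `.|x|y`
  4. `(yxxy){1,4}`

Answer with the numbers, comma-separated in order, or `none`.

1, 3

1 → match
2 → no match
3 → match
4 → no match — must start with "yxxy"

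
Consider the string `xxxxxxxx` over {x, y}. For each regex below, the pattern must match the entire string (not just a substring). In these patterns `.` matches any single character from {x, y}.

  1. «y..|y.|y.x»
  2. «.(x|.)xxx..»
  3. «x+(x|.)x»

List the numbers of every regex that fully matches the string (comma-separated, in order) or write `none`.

3

1 → no match — must start with `y`
2 → no match
3 → match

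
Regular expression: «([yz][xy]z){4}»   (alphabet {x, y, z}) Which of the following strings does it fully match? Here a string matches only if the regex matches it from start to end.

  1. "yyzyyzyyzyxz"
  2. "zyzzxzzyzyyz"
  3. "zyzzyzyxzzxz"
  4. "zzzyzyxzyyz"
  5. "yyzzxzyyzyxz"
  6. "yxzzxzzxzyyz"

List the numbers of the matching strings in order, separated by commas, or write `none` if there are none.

1, 2, 3, 5, 6

1 → match
2 → match
3 → match
4 → no match
5 → match
6 → match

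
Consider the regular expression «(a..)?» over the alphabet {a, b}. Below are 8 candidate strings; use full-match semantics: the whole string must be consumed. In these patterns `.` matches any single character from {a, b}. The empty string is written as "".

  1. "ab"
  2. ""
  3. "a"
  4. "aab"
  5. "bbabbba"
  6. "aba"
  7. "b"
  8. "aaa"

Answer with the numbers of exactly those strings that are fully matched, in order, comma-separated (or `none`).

1 → no match
2 → match
3 → no match
4 → match
5 → no match
6 → match
7 → no match
8 → match

2, 4, 6, 8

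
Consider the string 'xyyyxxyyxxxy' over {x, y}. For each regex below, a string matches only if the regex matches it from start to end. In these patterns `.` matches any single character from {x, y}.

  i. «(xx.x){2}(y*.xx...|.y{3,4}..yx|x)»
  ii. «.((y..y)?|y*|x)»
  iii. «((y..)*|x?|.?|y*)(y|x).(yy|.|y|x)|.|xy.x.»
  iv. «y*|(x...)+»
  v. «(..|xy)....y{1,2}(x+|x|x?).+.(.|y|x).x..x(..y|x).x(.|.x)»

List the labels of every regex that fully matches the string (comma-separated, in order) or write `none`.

iv

i → no match — must start with 'xx'
ii → no match
iii → no match
iv → match
v → no match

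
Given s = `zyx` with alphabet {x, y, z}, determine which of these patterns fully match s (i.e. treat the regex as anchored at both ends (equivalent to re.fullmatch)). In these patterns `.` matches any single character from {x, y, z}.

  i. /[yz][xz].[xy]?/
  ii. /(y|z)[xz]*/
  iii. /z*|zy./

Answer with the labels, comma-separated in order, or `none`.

iii

i → no match
ii → no match
iii → match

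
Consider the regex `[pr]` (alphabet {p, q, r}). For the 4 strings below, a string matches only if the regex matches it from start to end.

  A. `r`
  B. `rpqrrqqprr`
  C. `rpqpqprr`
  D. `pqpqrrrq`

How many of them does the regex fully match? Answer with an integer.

1

A → match
B → no match
C → no match
D → no match
Total matched: 1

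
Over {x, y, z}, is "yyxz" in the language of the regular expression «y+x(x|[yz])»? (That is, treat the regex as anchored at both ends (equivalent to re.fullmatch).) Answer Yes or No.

Yes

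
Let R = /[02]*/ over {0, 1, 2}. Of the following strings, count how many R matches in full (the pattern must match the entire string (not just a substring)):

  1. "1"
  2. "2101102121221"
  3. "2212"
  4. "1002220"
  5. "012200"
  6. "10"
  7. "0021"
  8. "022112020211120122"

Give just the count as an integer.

1 → no match
2 → no match
3 → no match
4 → no match
5 → no match
6 → no match
7 → no match
8 → no match
Total matched: 0

0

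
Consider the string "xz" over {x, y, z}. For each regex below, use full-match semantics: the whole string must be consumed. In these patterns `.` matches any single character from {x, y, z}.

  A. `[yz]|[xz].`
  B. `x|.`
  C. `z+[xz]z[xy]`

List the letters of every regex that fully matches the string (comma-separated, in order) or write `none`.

A → match
B → no match
C → no match — must start with "z"

A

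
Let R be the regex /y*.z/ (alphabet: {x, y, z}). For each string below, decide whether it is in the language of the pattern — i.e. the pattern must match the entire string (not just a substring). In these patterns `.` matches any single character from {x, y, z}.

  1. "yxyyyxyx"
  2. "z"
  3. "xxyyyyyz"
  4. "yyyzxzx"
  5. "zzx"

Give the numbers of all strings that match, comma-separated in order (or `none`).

none

1 → no match — must end with "z"
2 → no match
3 → no match
4 → no match — must end with "z"
5 → no match — must end with "z"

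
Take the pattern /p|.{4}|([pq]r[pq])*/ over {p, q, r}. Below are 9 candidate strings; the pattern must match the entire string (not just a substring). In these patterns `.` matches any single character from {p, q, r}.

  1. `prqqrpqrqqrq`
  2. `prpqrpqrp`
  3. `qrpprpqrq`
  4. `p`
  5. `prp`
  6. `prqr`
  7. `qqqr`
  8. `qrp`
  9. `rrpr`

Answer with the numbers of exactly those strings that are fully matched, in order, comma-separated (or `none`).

1 → match
2 → match
3 → match
4 → match
5 → match
6 → match
7 → match
8 → match
9 → match

1, 2, 3, 4, 5, 6, 7, 8, 9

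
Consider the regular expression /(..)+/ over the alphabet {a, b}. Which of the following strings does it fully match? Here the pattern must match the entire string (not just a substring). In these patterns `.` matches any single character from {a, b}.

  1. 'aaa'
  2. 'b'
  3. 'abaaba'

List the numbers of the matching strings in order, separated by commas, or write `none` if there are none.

3

1 → no match
2 → no match
3 → match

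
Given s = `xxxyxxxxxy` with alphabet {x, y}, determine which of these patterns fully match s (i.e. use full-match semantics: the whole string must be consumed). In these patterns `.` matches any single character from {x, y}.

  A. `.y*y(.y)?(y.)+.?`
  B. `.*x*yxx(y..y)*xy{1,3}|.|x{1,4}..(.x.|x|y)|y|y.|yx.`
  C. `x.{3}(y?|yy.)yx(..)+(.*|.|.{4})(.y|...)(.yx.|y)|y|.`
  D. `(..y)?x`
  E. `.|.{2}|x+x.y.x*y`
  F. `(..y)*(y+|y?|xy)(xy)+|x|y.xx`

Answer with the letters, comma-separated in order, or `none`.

A → no match
B → no match
C → no match
D → no match — must end with `x`
E → match
F → no match

E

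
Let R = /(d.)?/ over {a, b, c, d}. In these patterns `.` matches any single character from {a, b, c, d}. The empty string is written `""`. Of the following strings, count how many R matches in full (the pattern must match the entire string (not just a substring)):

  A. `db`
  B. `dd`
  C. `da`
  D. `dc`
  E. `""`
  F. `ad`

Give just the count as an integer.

5

A → match
B → match
C → match
D → match
E → match
F → no match
Total matched: 5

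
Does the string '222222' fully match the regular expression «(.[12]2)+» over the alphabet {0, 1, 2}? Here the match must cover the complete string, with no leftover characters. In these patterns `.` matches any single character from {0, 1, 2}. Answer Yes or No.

Yes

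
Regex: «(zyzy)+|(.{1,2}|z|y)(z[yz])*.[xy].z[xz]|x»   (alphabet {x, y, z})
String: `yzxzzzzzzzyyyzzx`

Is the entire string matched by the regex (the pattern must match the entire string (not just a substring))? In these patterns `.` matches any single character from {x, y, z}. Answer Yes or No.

No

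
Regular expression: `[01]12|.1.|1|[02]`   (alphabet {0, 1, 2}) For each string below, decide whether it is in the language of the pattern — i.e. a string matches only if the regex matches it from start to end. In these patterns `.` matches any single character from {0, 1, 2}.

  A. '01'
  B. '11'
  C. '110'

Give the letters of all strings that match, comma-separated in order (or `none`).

A → no match
B → no match
C → match

C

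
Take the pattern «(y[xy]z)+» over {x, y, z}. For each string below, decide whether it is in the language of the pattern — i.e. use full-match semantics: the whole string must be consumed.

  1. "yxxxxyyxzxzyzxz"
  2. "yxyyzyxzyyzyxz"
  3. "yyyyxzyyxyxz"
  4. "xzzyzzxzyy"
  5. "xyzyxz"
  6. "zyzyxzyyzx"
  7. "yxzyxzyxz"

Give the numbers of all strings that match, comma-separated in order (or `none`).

7

1 → no match
2 → no match
3 → no match
4 → no match — must start with "y"
5 → no match — must start with "y"
6 → no match — must start with "y"
7 → match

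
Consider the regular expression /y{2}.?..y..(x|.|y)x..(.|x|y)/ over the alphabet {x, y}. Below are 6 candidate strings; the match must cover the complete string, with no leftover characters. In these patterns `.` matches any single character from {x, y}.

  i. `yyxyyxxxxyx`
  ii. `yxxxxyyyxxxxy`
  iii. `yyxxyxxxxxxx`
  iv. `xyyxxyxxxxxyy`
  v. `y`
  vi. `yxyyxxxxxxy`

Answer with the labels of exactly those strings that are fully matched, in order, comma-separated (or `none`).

i → no match
ii → no match
iii → match
iv → no match — must start with `y`
v → no match
vi → no match

iii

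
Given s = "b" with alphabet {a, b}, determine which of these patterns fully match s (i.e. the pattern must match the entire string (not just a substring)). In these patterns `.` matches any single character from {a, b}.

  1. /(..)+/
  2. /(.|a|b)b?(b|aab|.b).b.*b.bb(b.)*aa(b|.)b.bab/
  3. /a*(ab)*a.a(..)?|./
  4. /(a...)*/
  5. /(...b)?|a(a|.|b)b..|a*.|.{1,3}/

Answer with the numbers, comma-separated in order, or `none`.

1 → no match
2 → no match — must end with "bab"
3 → match
4 → no match
5 → match

3, 5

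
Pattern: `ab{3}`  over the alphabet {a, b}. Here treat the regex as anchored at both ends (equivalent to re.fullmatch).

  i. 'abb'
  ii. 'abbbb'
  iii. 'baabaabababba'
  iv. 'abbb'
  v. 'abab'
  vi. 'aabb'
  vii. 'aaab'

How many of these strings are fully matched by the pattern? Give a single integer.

i. 'abb' → no match
ii. 'abbbb' → no match
iii → no match — must start with 'ab'
iv. 'abbb' → match
v. 'abab' → no match
vi. 'aabb' → no match — must start with 'ab'
vii. 'aaab' → no match — must start with 'ab'
Total matched: 1

1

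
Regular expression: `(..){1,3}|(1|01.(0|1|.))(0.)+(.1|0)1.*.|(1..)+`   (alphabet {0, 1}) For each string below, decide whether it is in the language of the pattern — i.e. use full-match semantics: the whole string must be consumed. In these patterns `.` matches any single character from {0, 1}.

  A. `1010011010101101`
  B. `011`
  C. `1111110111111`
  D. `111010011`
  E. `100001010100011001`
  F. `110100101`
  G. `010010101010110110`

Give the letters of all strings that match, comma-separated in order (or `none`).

A → no match
B. `011` → no match
C → no match
D. `111010011` → no match
E → no match
F. `110100101` → match
G → no match

F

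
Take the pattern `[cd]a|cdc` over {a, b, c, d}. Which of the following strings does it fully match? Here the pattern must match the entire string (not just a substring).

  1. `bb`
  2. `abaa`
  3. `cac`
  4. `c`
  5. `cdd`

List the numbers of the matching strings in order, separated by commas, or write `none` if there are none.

1 → no match
2 → no match
3 → no match
4 → no match
5 → no match

none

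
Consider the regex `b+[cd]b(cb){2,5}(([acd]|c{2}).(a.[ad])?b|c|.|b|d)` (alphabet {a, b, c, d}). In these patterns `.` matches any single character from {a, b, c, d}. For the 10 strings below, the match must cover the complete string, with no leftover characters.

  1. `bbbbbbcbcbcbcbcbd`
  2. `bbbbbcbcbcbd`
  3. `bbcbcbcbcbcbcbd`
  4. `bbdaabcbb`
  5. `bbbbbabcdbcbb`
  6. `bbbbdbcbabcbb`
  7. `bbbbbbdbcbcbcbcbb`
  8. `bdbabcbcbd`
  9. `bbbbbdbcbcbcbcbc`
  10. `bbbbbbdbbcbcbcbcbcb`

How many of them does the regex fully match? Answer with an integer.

5

1 → match
2 → match
3 → match
4 → no match
5 → no match
6 → no match
7 → match
8 → no match
9 → match
10 → no match
Total matched: 5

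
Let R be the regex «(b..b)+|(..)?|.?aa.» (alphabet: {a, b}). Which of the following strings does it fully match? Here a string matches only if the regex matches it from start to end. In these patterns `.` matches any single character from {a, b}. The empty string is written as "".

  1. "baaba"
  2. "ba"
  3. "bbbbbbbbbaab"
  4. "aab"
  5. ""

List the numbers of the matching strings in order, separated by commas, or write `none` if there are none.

1 → no match
2 → match
3 → match
4 → match
5 → match

2, 3, 4, 5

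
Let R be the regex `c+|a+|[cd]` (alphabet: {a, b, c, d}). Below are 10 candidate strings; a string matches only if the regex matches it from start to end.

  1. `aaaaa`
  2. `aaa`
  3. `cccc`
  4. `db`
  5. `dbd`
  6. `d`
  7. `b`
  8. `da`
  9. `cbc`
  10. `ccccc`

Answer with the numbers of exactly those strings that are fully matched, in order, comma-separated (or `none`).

1, 2, 3, 6, 10

1 → match
2 → match
3 → match
4 → no match
5 → no match
6 → match
7 → no match
8 → no match
9 → no match
10 → match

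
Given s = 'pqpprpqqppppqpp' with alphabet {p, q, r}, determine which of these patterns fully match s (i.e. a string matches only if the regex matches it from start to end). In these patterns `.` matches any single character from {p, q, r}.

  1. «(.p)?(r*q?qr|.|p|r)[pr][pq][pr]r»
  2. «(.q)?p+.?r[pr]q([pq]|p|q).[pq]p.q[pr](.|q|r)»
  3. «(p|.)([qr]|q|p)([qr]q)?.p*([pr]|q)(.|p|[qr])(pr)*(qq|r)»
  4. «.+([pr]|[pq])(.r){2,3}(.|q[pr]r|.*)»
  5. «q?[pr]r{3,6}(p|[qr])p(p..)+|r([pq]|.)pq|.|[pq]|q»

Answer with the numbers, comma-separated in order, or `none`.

1 → no match — must end with 'r'
2 → match
3 → no match
4 → no match
5 → no match

2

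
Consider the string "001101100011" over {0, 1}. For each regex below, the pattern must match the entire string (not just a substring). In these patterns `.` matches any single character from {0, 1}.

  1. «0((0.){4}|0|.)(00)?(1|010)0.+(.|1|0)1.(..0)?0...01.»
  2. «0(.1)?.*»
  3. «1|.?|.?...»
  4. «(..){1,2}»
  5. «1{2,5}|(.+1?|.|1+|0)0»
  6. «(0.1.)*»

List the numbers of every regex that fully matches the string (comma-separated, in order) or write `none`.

2, 6

1 → no match
2 → match
3 → no match
4 → no match
5 → no match
6 → match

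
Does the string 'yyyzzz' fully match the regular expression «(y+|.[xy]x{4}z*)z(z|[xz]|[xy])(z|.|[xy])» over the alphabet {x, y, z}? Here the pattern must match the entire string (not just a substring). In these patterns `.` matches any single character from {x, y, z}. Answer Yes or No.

Yes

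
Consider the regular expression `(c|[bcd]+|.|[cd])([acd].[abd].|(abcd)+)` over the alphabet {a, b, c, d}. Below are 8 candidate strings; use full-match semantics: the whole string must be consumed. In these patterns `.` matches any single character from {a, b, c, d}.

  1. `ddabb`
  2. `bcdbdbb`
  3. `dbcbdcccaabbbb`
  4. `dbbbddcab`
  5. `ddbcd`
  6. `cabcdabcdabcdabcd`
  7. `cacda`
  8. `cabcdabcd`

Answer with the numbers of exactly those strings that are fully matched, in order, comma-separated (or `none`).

1 → match
2 → no match
3 → no match
4 → match
5 → no match
6 → match
7 → match
8 → match

1, 4, 6, 7, 8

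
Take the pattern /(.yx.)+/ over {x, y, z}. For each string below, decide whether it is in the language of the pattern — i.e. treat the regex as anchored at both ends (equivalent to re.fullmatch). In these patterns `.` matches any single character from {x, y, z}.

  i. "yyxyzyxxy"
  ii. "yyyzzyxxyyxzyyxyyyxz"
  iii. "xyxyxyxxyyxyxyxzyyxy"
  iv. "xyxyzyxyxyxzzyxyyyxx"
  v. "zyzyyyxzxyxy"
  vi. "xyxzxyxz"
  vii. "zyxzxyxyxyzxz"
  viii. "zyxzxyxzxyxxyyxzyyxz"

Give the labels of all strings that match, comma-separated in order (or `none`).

i. "yyxyzyxxy" → no match
ii → no match
iii → match
iv → match
v. "zyzyyyxzxyxy" → no match
vi. "xyxzxyxz" → match
vii → no match
viii → match

iii, iv, vi, viii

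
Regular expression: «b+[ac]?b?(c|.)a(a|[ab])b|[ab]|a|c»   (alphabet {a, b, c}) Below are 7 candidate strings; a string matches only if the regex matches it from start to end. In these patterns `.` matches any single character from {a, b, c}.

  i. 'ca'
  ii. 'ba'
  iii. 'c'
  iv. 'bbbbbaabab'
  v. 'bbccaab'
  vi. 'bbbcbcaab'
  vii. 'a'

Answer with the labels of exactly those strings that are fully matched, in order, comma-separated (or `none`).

i → no match
ii → no match
iii → match
iv → no match
v → match
vi → match
vii → match

iii, v, vi, vii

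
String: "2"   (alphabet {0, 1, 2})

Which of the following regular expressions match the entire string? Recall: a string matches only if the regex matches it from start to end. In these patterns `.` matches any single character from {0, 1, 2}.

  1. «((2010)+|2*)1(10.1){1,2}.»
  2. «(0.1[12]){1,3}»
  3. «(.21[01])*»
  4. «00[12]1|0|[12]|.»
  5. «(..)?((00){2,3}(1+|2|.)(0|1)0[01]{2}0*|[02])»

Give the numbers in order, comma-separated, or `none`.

1 → no match
2 → no match — must start with "0"
3 → no match
4 → match
5 → match

4, 5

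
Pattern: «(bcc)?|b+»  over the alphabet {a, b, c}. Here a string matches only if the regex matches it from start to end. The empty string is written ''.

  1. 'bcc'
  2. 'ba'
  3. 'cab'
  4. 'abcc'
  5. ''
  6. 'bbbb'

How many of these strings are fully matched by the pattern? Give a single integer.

3

1 → match
2 → no match
3 → no match
4 → no match
5 → match
6 → match
Total matched: 3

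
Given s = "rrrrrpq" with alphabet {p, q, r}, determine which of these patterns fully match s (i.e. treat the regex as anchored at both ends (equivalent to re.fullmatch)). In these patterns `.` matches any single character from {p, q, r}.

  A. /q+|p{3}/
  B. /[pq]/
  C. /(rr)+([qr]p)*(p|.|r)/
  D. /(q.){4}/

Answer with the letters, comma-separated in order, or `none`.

A → no match
B → no match
C → match
D → no match — must start with "q"

C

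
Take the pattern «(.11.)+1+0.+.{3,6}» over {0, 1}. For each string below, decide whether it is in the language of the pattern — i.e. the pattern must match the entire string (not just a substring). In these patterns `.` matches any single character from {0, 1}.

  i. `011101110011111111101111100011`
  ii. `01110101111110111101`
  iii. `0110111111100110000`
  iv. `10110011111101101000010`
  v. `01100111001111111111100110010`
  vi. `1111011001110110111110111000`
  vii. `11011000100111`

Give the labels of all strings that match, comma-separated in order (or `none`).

i → no match
ii → no match
iii → match
iv → no match
v → no match
vi → match
vii → no match

iii, vi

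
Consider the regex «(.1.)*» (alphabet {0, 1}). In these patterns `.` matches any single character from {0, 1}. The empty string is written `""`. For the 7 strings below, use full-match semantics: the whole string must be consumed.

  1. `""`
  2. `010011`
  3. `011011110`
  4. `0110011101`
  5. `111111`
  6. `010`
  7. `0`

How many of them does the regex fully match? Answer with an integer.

5

1 → match
2 → match
3 → match
4 → no match
5 → match
6 → match
7 → no match
Total matched: 5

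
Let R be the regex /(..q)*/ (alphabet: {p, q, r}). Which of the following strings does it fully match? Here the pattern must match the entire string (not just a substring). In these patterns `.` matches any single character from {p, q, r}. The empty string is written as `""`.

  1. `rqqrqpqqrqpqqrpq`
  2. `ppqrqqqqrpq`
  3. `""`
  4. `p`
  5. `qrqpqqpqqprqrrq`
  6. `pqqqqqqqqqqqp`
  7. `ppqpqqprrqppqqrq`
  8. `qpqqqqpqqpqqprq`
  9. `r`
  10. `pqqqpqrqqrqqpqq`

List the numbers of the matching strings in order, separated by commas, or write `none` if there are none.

1 → no match
2 → no match
3 → match
4 → no match
5 → match
6 → no match
7 → no match
8 → match
9 → no match
10 → match

3, 5, 8, 10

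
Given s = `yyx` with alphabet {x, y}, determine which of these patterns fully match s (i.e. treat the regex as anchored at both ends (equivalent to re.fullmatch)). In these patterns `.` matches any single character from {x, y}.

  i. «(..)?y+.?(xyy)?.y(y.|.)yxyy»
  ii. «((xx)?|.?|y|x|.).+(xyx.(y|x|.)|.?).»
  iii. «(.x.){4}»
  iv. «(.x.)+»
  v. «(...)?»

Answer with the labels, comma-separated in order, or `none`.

ii, v

i → no match — must end with `yxyy`
ii → match
iii → no match
iv → no match
v → match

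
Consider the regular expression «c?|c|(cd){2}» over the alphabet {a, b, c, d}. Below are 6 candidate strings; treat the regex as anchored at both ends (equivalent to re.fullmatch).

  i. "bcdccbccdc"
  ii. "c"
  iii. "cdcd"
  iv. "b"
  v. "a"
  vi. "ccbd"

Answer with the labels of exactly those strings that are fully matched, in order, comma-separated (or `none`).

ii, iii

i → no match
ii → match
iii → match
iv → no match
v → no match
vi → no match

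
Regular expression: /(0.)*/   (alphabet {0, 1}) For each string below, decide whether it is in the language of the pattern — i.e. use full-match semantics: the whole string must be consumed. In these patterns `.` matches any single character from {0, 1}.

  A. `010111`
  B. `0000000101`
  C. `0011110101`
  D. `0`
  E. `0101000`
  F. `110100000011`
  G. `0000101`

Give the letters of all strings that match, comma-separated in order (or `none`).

B

A → no match
B → match
C → no match
D → no match
E → no match
F → no match
G → no match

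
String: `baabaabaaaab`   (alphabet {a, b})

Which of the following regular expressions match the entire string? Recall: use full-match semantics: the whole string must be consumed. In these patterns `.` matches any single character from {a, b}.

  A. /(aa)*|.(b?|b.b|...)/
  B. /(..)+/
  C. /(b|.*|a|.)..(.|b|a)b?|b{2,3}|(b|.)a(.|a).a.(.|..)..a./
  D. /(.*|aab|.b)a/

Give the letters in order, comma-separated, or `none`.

A → no match
B → match
C → match
D → no match — must end with `a`

B, C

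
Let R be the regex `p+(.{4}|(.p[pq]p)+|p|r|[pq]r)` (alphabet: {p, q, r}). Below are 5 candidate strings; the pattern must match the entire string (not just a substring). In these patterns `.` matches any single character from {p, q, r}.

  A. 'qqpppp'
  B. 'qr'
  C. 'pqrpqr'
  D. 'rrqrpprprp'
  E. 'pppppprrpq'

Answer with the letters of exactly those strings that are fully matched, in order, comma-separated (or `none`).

A. 'qqpppp' → no match — must start with 'p'
B. 'qr' → no match — must start with 'p'
C. 'pqrpqr' → no match
D. 'rrqrpprprp' → no match — must start with 'p'
E. 'pppppprrpq' → match

E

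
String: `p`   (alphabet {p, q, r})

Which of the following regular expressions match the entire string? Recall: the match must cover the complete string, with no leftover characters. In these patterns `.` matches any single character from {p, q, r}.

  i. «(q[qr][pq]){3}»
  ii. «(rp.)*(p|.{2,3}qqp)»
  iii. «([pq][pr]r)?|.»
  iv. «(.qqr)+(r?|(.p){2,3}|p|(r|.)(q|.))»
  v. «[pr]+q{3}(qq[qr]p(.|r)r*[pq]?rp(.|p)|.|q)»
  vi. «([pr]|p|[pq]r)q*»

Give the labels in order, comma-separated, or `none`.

i → no match — must start with `q`
ii → match
iii → match
iv → no match
v → no match
vi → match

ii, iii, vi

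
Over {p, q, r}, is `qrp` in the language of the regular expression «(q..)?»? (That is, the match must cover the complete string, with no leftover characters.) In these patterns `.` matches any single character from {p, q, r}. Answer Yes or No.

Yes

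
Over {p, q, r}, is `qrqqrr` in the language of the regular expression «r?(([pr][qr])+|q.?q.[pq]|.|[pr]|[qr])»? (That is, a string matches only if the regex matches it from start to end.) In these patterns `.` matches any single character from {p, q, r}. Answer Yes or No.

No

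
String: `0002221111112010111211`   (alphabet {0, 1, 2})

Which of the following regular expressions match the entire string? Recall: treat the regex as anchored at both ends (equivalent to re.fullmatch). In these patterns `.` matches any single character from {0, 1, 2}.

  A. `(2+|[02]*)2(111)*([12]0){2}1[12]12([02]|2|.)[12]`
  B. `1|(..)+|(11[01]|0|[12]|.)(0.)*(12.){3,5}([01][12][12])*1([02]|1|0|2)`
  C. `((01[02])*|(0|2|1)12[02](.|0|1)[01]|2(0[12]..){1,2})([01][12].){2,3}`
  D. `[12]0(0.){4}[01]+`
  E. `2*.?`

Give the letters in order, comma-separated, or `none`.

A → match
B → match
C → no match
D → no match
E → no match

A, B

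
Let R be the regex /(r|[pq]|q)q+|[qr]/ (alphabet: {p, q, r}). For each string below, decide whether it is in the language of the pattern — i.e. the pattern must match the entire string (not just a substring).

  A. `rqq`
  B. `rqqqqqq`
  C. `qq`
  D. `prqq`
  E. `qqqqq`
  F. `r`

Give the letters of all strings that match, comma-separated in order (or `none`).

A. `rqq` → match
B. `rqqqqqq` → match
C. `qq` → match
D. `prqq` → no match
E. `qqqqq` → match
F. `r` → match

A, B, C, E, F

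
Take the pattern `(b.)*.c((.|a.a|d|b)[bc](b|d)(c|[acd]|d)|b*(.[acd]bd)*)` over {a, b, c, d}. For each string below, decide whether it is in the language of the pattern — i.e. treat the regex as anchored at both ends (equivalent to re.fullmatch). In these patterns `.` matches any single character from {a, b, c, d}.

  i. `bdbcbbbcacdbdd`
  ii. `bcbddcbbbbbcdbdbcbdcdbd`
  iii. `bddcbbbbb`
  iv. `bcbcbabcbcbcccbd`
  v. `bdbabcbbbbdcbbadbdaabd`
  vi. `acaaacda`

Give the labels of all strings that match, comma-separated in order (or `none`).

i, ii, iii, iv, v, vi

i → match
ii → match
iii → match
iv → match
v → match
vi → match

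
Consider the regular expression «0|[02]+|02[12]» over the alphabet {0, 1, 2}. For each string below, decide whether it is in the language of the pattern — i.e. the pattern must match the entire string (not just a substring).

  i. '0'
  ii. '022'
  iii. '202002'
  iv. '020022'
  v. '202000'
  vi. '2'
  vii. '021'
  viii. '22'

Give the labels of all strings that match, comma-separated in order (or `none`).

i, ii, iii, iv, v, vi, vii, viii

i → match
ii → match
iii → match
iv → match
v → match
vi → match
vii → match
viii → match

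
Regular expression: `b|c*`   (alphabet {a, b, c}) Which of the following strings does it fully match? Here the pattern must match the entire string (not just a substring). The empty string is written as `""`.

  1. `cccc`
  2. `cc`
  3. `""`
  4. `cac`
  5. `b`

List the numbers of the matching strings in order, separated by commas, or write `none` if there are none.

1, 2, 3, 5

1. `cccc` → match
2. `cc` → match
3. `""` → match
4. `cac` → no match
5. `b` → match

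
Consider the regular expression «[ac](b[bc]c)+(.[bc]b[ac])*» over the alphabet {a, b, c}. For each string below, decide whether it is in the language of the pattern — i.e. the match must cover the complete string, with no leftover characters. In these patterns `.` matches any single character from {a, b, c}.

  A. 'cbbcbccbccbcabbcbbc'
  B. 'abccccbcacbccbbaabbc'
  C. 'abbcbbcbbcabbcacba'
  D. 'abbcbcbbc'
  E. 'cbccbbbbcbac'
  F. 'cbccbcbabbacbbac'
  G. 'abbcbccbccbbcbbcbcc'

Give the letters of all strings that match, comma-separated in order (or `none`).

B, C, G

A → no match
B → match
C → match
D → no match
E → no match
F → no match
G → match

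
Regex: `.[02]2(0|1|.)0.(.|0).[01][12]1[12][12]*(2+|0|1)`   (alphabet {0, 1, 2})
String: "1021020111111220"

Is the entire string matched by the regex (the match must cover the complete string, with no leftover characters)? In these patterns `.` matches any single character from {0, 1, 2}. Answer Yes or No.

Yes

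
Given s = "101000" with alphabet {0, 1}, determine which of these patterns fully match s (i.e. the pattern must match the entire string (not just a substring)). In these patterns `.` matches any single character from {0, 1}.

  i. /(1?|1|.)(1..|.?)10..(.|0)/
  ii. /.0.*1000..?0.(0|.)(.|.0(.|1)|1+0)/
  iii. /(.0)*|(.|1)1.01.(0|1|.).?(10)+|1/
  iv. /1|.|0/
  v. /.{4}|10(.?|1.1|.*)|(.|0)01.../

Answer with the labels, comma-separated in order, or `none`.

i → no match
ii → no match
iii → match
iv → no match
v → match

iii, v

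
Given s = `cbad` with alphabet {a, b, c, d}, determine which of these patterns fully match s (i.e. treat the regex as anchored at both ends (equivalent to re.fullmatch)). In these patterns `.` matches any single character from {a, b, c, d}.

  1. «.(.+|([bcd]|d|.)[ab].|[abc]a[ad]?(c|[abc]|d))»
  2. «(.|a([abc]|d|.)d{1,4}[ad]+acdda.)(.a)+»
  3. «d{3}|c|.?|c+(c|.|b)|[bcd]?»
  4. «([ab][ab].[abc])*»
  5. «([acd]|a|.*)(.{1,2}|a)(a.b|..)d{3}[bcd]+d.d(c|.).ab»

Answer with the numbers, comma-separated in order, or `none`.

1

1 → match
2 → no match — must end with `a`
3 → no match
4 → no match
5 → no match — must end with `ab`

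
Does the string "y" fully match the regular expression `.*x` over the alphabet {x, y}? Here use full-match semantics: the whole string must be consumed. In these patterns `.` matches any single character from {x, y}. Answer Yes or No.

No

Every match must end with "x", but "y" does not.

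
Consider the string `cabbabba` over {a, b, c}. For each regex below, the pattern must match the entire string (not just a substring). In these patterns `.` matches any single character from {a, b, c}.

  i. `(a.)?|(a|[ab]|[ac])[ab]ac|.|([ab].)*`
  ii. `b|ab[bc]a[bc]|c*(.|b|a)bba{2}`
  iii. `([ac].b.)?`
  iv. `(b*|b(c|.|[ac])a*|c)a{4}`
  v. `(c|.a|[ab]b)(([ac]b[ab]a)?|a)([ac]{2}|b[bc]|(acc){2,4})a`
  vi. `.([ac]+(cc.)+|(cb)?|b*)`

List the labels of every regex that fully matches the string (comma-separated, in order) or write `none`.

i → no match
ii → no match
iii → no match
iv → no match
v → match
vi → no match

v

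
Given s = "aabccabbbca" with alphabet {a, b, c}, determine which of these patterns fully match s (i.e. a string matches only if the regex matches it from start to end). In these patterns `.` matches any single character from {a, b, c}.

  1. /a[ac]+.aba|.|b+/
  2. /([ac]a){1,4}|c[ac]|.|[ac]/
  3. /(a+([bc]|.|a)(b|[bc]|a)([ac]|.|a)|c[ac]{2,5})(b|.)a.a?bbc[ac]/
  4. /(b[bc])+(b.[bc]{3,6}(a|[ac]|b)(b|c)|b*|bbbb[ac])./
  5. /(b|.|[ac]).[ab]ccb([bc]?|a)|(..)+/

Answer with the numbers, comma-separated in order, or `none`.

3

1 → no match
2 → no match
3 → match
4 → no match — must start with "b"
5 → no match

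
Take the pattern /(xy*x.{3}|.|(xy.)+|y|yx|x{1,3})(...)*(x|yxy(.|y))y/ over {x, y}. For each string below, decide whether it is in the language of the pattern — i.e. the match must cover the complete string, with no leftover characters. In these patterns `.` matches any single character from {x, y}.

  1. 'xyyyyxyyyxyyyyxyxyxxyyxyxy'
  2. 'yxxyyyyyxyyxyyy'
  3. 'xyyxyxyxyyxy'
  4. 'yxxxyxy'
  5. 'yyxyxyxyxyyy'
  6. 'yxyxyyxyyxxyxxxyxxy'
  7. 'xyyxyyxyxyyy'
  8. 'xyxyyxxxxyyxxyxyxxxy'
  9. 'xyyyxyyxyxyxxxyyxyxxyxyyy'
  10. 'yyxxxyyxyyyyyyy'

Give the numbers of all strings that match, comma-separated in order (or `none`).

1 → match
2 → match
3 → match
4 → match
5 → match
6 → match
7 → match
8 → match
9 → match
10 → no match

1, 2, 3, 4, 5, 6, 7, 8, 9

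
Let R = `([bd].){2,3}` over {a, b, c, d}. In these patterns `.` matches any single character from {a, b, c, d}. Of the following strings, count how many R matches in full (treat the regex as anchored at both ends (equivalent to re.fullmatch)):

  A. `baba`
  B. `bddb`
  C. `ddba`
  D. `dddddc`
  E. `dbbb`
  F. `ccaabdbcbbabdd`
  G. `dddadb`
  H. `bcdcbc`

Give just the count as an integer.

A → match
B → match
C → match
D → match
E → match
F → no match
G → match
H → match
Total matched: 7

7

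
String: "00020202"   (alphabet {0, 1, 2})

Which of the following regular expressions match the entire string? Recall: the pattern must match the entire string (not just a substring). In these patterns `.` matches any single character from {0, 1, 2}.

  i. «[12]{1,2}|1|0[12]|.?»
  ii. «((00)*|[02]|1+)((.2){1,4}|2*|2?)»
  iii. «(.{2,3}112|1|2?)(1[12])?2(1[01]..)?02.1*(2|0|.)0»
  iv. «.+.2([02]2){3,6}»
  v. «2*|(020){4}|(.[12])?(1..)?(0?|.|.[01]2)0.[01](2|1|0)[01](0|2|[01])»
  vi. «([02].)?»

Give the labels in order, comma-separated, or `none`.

i → no match
ii → match
iii → no match — must end with "0"
iv → no match
v → no match
vi → no match

ii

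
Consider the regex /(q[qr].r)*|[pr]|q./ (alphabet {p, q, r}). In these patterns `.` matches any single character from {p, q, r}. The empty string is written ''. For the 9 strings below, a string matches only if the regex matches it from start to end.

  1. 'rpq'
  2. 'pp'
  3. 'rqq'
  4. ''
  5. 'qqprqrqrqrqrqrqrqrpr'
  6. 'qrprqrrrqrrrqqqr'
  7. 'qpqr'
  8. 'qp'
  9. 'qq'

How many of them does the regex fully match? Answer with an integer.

1 → no match
2 → no match
3 → no match
4 → match
5 → match
6 → match
7 → no match
8 → match
9 → match
Total matched: 5

5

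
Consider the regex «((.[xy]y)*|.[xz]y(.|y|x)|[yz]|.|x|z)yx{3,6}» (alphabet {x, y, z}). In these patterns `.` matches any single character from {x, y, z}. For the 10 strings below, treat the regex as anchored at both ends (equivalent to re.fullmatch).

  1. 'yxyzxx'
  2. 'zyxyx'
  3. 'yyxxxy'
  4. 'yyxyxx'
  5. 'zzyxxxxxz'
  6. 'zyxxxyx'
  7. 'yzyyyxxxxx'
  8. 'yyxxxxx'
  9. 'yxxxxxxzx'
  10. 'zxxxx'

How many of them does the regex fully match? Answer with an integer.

1 → no match
2 → no match
3 → no match — must end with 'x'
4 → no match
5 → no match — must end with 'x'
6 → no match
7 → match
8 → match
9 → no match
10 → no match
Total matched: 2

2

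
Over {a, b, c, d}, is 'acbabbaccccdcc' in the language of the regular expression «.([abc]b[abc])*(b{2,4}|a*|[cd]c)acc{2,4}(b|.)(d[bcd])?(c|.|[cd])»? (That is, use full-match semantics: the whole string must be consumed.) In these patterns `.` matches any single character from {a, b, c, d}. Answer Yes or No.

Yes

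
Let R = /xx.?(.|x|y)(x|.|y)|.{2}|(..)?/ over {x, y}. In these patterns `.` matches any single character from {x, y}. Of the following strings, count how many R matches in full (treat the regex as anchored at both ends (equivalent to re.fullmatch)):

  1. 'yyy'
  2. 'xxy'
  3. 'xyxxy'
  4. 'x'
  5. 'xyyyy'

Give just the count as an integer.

1. 'yyy' → no match
2. 'xxy' → no match
3. 'xyxxy' → no match
4. 'x' → no match
5. 'xyyyy' → no match
Total matched: 0

0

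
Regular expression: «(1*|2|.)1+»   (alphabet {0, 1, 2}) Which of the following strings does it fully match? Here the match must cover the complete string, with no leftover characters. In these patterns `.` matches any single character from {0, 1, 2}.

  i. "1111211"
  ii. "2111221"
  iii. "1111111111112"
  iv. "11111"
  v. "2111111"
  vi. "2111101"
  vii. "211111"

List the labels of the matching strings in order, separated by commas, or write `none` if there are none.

iv, v, vii

i. "1111211" → no match
ii. "2111221" → no match
iii → no match — must end with "1"
iv. "11111" → match
v. "2111111" → match
vi. "2111101" → no match
vii. "211111" → match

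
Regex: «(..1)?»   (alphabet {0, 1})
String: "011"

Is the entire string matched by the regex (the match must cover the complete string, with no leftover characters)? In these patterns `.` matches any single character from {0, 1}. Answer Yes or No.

Yes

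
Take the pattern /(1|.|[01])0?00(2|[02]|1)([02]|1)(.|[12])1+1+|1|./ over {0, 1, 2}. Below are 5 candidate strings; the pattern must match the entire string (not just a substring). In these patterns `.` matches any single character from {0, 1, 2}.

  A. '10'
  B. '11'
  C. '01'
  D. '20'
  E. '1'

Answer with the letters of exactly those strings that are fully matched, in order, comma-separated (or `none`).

A. '10' → no match
B. '11' → no match
C. '01' → no match
D. '20' → no match
E. '1' → match

E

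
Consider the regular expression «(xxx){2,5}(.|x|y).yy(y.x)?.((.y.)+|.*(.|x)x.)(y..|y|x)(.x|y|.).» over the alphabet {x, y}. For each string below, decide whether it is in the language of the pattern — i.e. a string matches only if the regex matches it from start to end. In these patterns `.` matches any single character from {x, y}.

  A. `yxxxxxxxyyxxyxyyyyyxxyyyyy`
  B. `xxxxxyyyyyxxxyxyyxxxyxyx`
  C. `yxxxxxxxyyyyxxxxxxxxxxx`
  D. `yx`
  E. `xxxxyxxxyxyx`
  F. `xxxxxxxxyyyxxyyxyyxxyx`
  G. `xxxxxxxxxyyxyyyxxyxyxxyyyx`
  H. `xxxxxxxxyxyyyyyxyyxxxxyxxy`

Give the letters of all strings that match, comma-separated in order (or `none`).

A → no match — must start with `xxx`
B → no match
C → no match — must start with `xxx`
D. `yx` → no match — must start with `xxx`
E. `xxxxyxxxyxyx` → no match
F → match
G → no match
H → no match

F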